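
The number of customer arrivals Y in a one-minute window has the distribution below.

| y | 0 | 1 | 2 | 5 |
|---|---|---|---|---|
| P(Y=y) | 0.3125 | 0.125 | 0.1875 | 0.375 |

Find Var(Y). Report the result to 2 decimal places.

E[Y] = (0)(0.3125) + (1)(0.125) + (2)(0.1875) + (5)(0.375) = 2.375
E[Y²] = (0)²(0.3125) + (1)²(0.125) + (2)²(0.1875) + (5)²(0.375) = 10.25
Var(Y) = E[Y²] − (E[Y])² = 10.25 − (2.375)² = 4.609375

4.61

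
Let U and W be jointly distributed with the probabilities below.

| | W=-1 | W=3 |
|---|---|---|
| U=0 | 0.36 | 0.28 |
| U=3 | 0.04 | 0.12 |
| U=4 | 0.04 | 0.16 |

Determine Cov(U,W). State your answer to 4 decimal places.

1.1328

E[U] = 1.28,  E[W] = 1.24
E[UW] = 2.72
Cov(U,W) = E[UW] − E[U]E[W] = 2.72 − (1.28)(1.24) = 1.1328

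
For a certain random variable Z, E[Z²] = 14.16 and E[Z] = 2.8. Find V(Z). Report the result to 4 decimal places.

6.3200

V(Z) = 14.16 − (2.8)² = 6.32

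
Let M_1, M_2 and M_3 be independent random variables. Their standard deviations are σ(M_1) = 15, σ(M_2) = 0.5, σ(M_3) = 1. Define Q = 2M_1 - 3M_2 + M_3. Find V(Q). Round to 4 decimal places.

903.2500

V(M_1) = 225, V(M_2) = 0.25, V(M_3) = 1
By independence, V(Q) = (2)²V(M_1) + (-3)²V(M_2) + (1)²V(M_3)
= (2)²·225 + (-3)²·0.25 + (1)²·1 = 903.25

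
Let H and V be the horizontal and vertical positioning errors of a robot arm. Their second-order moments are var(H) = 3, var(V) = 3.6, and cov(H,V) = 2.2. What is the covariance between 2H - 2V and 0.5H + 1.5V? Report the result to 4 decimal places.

-3.4000

cov(2H - 2V, 0.5H + 1.5V) = (2)(0.5)var(H) + (-2)(1.5)var(V) + [(2)(1.5) + (-2)(0.5)]cov(H,V)
= 1·3 + -3·3.6 + 2·2.2 = -3.4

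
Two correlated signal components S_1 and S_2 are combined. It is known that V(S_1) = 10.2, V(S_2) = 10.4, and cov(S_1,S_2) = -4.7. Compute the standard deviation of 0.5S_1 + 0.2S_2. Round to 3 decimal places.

V(0.5S_1 + 0.2S_2) = (0.5)²·V(S_1) + (0.2)²·V(S_2) + 2·(0.5)·(0.2)·cov(S_1,S_2)
= 0.25·10.2 + 0.04·10.4 + 0.2·-4.7 = 2.026
sd(0.5S_1 + 0.2S_2) = √2.026 ≈ 1.423

1.423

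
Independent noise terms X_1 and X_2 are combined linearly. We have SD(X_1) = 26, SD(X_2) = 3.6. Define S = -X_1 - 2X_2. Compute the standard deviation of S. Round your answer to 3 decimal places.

26.979

Var(X_1) = 676, Var(X_2) = 12.96
By independence, Var(S) = (-1)²Var(X_1) + (-2)²Var(X_2)
= (-1)²·676 + (-2)²·12.96 = 727.84
SD(S) = √727.84 ≈ 26.979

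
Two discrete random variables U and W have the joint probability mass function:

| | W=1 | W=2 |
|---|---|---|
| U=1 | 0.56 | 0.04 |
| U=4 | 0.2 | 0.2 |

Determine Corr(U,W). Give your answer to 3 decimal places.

0.497

E[U] = 2.2,  E[W] = 1.24
E[UW] = 3.04
cov(U,W) = E[UW] − E[U]E[W] = 3.04 − (2.2)(1.24) = 0.312
Var(U) = 2.16,  Var(W) = 0.1824
ρ = 0.312 / √(2.16·0.1824) ≈ 0.497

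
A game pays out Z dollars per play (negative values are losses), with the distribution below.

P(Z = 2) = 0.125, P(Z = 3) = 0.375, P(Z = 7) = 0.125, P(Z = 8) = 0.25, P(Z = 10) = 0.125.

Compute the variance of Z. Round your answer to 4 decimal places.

E[Z] = (2)(0.125) + (3)(0.375) + (7)(0.125) + (8)(0.25) + (10)(0.125) = 5.5
E[Z²] = (2)²(0.125) + (3)²(0.375) + (7)²(0.125) + (8)²(0.25) + (10)²(0.125) = 38.5
var(Z) = E[Z²] − (E[Z])² = 38.5 − (5.5)² = 8.25

8.2500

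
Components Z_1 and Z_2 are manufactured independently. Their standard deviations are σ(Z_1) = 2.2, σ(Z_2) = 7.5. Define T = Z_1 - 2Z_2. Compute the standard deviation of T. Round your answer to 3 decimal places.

Var(Z_1) = 4.84, Var(Z_2) = 56.25
By independence, Var(T) = (1)²Var(Z_1) + (-2)²Var(Z_2)
= (1)²·4.84 + (-2)²·56.25 = 229.84
σ(T) = √229.84 ≈ 15.160

15.160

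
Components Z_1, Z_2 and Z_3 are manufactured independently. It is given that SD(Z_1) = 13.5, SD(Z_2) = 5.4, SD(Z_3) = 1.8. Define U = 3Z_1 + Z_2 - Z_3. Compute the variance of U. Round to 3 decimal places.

Var(Z_1) = 182.25, Var(Z_2) = 29.16, Var(Z_3) = 3.24
By independence, Var(U) = (3)²Var(Z_1) + (1)²Var(Z_2) + (-1)²Var(Z_3)
= (3)²·182.25 + (1)²·29.16 + (-1)²·3.24 = 1672.65

1672.650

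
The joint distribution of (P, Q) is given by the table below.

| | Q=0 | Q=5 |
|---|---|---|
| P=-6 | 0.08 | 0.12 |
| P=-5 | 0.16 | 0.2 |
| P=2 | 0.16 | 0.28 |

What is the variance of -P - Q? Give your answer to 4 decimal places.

E[P] = -2.12,  E[Q] = 3,  E[PQ] = -5.8
Var(P) = 17.96 − (-2.12)² = 13.4656;  Var(Q) = 15 − (3)² = 6
Cov(P,Q) = -5.8 − (-2.12)(3) = 0.56
Var(-P - Q) = (-1)²·13.4656 + (-1)²·6 + 2·(-1)·(-1)·0.56 = 20.5856

20.5856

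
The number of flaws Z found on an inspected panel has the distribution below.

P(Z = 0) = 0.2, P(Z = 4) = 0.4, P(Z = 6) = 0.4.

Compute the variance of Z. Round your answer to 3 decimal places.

E[Z] = (0)(0.2) + (4)(0.4) + (6)(0.4) = 4
E[Z²] = (0)²(0.2) + (4)²(0.4) + (6)²(0.4) = 20.8
var(Z) = E[Z²] − (E[Z])² = 20.8 − (4)² = 4.8

4.800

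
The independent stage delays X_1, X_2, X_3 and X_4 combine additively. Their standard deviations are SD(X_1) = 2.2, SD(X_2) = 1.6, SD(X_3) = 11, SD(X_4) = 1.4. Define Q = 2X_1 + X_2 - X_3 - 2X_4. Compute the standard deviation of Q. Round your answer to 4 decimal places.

var(X_1) = 4.84, var(X_2) = 2.56, var(X_3) = 121, var(X_4) = 1.96
By independence, var(Q) = (2)²var(X_1) + (1)²var(X_2) + (-1)²var(X_3) + (-2)²var(X_4)
= (2)²·4.84 + (1)²·2.56 + (-1)²·121 + (-2)²·1.96 = 150.76
SD(Q) = √150.76 ≈ 12.2784

12.2784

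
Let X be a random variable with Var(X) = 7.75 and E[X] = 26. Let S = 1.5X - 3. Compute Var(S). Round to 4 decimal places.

Var(1.5X - 3) = (1.5)²·Var(X) = 2.25·7.75 = 17.4375

17.4375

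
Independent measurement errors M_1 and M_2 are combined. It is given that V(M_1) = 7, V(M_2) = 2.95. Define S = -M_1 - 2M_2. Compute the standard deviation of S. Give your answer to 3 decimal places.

4.336

By independence, V(S) = (-1)²V(M_1) + (-2)²V(M_2)
= (-1)²·7 + (-2)²·2.95 = 18.8
σ(S) = √18.8 ≈ 4.336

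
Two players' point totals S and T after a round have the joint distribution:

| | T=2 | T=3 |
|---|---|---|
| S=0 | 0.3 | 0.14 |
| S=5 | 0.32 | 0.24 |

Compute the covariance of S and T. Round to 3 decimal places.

E[S] = 2.8,  E[T] = 2.38
E[ST] = 6.8
cov(S,T) = E[ST] − E[S]E[T] = 6.8 − (2.8)(2.38) = 0.136

0.136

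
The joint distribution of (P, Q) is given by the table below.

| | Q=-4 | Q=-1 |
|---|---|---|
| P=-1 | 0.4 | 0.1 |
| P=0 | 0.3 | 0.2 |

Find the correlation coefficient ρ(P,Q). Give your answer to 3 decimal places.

0.218

E[P] = -0.5,  E[Q] = -3.1
E[PQ] = 1.7
Cov(P,Q) = E[PQ] − E[P]E[Q] = 1.7 − (-0.5)(-3.1) = 0.15
V(P) = 0.25,  V(Q) = 1.89
ρ = 0.15 / √(0.25·1.89) ≈ 0.218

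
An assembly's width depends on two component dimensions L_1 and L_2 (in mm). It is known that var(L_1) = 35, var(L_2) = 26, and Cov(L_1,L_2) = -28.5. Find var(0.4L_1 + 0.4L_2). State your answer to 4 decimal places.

var(0.4L_1 + 0.4L_2) = (0.4)²·var(L_1) + (0.4)²·var(L_2) + 2·(0.4)·(0.4)·Cov(L_1,L_2)
= 0.16·35 + 0.16·26 + 0.32·-28.5 = 0.64

0.6400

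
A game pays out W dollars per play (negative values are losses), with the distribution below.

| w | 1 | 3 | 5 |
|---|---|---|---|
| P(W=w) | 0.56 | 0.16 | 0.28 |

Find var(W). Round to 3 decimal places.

E[W] = (1)(0.56) + (3)(0.16) + (5)(0.28) = 2.44
E[W²] = (1)²(0.56) + (3)²(0.16) + (5)²(0.28) = 9
var(W) = E[W²] − (E[W])² = 9 − (2.44)² = 3.0464

3.046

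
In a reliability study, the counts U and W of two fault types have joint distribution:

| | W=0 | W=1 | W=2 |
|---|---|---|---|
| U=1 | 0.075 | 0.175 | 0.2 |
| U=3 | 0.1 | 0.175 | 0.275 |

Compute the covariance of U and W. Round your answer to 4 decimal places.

0.0200

E[U] = 2.1,  E[W] = 1.3
E[UW] = 2.75
Cov(U,W) = E[UW] − E[U]E[W] = 2.75 − (2.1)(1.3) = 0.02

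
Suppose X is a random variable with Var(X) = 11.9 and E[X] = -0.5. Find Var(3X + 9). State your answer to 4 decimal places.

107.1000

Var(3X + 9) = (3)²·Var(X) = 9·11.9 = 107.1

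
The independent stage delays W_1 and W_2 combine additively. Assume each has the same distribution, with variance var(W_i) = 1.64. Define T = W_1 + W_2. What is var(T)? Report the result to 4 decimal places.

By independence, var(T) = (1)²var(W_1) + (1)²var(W_2)
= (1)²·1.64 + (1)²·1.64 = 3.28

3.2800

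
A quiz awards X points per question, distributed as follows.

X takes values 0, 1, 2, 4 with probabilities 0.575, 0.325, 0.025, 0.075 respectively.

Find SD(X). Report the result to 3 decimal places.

E[X] = (0)(0.575) + (1)(0.325) + (2)(0.025) + (4)(0.075) = 0.675
E[X²] = (0)²(0.575) + (1)²(0.325) + (2)²(0.025) + (4)²(0.075) = 1.625
var(X) = E[X²] − (E[X])² = 1.625 − (0.675)² = 1.169375
SD(X) = √1.169375 ≈ 1.081

1.081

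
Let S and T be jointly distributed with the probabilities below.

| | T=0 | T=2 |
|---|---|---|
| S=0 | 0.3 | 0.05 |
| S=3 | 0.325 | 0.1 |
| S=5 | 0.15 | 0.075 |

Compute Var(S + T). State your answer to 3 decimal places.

4.928

E[S] = 2.4,  E[T] = 0.45,  E[ST] = 1.35
Var(S) = 9.45 − (2.4)² = 3.69;  Var(T) = 0.9 − (0.45)² = 0.6975
Cov(S,T) = 1.35 − (2.4)(0.45) = 0.27
Var(S + T) = (1)²·3.69 + (1)²·0.6975 + 2·(1)·(1)·0.27 = 4.9275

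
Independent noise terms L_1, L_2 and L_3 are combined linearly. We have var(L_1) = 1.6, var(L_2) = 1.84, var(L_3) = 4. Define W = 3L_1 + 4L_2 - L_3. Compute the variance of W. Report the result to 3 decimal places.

By independence, var(W) = (3)²var(L_1) + (4)²var(L_2) + (-1)²var(L_3)
= (3)²·1.6 + (4)²·1.84 + (-1)²·4 = 47.84

47.840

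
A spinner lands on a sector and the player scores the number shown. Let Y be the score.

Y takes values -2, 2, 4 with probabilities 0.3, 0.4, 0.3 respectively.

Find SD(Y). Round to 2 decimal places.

2.37

E[Y] = (-2)(0.3) + (2)(0.4) + (4)(0.3) = 1.4
E[Y²] = (-2)²(0.3) + (2)²(0.4) + (4)²(0.3) = 7.6
Var(Y) = E[Y²] − (E[Y])² = 7.6 − (1.4)² = 5.64
SD(Y) = √5.64 ≈ 2.37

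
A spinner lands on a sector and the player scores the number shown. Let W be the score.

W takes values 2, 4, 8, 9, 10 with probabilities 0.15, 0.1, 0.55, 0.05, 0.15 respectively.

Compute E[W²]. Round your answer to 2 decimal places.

E[W²] = (2)²(0.15) + (4)²(0.1) + (8)²(0.55) + (9)²(0.05) + (10)²(0.15) = 56.45

56.45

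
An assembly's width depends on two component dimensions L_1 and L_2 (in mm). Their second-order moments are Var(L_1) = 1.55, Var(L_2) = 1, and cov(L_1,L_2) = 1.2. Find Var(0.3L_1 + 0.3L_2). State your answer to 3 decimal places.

0.446

Var(0.3L_1 + 0.3L_2) = (0.3)²·Var(L_1) + (0.3)²·Var(L_2) + 2·(0.3)·(0.3)·cov(L_1,L_2)
= 0.09·1.55 + 0.09·1 + 0.18·1.2 = 0.4455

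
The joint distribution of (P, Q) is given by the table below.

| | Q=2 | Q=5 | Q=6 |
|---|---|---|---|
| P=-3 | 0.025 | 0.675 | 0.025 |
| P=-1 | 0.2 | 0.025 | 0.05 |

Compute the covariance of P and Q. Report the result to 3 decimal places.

E[P] = -2.45,  E[Q] = 4.4
E[PQ] = -11.55
Cov(P,Q) = E[PQ] − E[P]E[Q] = -11.55 − (-2.45)(4.4) = -0.77

-0.770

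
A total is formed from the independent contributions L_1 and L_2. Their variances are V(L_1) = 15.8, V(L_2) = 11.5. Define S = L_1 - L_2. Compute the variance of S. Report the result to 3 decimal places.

By independence, V(S) = (1)²V(L_1) + (-1)²V(L_2)
= (1)²·15.8 + (-1)²·11.5 = 27.3

27.300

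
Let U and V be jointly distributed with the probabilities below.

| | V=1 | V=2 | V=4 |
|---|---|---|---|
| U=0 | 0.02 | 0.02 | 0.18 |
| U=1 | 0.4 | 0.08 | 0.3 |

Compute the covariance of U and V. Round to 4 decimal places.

-0.2212

E[U] = 0.78,  E[V] = 2.54
E[UV] = 1.76
cov(U,V) = E[UV] − E[U]E[V] = 1.76 − (0.78)(2.54) = -0.2212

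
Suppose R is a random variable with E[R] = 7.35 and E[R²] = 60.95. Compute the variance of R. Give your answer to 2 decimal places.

6.93

Var(R) = 60.95 − (7.35)² = 6.9275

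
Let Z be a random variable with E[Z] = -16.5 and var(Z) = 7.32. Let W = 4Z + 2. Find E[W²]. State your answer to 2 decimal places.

4213.12

E[4Z + 2] = 4·-16.5 + 2 = -64
var(4Z + 2) = (4)²·7.32 = 117.12
E[W²] = var(W) + (E[W])² = 117.12 + (-64)² = 4213.12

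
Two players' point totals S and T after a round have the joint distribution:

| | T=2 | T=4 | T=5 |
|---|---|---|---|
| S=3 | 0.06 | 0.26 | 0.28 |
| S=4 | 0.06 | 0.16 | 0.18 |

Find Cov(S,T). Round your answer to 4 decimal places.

-0.0280

E[S] = 3.4,  E[T] = 4.22
E[ST] = 14.32
Cov(S,T) = E[ST] − E[S]E[T] = 14.32 − (3.4)(4.22) = -0.028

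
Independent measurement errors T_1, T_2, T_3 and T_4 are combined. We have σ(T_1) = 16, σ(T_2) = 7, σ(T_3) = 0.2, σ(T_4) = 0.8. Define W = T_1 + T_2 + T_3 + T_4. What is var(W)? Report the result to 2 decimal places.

305.68

var(T_1) = 256, var(T_2) = 49, var(T_3) = 0.04, var(T_4) = 0.64
By independence, var(W) = (1)²var(T_1) + (1)²var(T_2) + (1)²var(T_3) + (1)²var(T_4)
= (1)²·256 + (1)²·49 + (1)²·0.04 + (1)²·0.64 = 305.68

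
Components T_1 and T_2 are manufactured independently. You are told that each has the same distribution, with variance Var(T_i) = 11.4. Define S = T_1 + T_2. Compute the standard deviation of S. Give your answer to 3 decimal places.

By independence, Var(S) = (1)²Var(T_1) + (1)²Var(T_2)
= (1)²·11.4 + (1)²·11.4 = 22.8
SD(S) = √22.8 ≈ 4.775

4.775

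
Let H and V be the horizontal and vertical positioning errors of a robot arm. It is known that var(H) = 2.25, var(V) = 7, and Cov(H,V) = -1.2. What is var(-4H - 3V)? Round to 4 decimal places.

var(-4H - 3V) = (-4)²·var(H) + (-3)²·var(V) + 2·(-4)·(-3)·Cov(H,V)
= 16·2.25 + 9·7 + 24·-1.2 = 70.2

70.2000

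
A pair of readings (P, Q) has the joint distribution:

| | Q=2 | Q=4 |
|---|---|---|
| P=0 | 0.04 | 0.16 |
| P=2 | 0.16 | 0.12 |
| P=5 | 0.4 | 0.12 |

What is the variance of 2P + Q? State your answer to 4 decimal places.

14.1056

E[P] = 3.16,  E[Q] = 2.8,  E[PQ] = 8
var(P) = 14.12 − (3.16)² = 4.1344;  var(Q) = 8.8 − (2.8)² = 0.96
cov(P,Q) = 8 − (3.16)(2.8) = -0.848
var(2P + Q) = (2)²·4.1344 + (1)²·0.96 + 2·(2)·(1)·-0.848 = 14.1056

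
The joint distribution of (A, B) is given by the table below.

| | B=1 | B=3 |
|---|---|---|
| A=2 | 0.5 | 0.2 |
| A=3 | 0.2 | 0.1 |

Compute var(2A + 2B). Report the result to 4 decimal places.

E[A] = 2.3,  E[B] = 1.6,  E[AB] = 3.7
var(A) = 5.5 − (2.3)² = 0.21;  var(B) = 3.4 − (1.6)² = 0.84
Cov(A,B) = 3.7 − (2.3)(1.6) = 0.02
var(2A + 2B) = (2)²·0.21 + (2)²·0.84 + 2·(2)·(2)·0.02 = 4.36

4.3600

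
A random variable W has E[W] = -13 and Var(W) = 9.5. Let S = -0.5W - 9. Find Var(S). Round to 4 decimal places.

2.3750

Var(-0.5W - 9) = (-0.5)²·Var(W) = 0.25·9.5 = 2.375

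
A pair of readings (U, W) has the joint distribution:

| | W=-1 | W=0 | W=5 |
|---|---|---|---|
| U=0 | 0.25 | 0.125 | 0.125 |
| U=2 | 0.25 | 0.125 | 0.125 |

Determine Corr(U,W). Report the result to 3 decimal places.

E[U] = 1,  E[W] = 0.75
E[UW] = 0.75
Cov(U,W) = E[UW] − E[U]E[W] = 0.75 − (1)(0.75) = 0
Var(U) = 1,  Var(W) = 6.1875
ρ = 0 / √(1·6.1875) ≈ 0.000

0.000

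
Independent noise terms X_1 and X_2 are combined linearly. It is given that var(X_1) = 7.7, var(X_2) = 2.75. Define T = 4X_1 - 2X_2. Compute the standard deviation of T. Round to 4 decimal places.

11.5845

By independence, var(T) = (4)²var(X_1) + (-2)²var(X_2)
= (4)²·7.7 + (-2)²·2.75 = 134.2
SD(T) = √134.2 ≈ 11.5845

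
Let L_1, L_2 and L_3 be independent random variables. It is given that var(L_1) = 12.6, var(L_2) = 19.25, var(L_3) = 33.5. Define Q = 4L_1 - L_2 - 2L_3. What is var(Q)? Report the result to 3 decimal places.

354.850

By independence, var(Q) = (4)²var(L_1) + (-1)²var(L_2) + (-2)²var(L_3)
= (4)²·12.6 + (-1)²·19.25 + (-2)²·33.5 = 354.85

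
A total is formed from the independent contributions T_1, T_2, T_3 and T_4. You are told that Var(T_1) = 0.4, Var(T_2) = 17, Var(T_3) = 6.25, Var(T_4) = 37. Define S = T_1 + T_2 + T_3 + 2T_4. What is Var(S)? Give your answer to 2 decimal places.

171.65

By independence, Var(S) = (1)²Var(T_1) + (1)²Var(T_2) + (1)²Var(T_3) + (2)²Var(T_4)
= (1)²·0.4 + (1)²·17 + (1)²·6.25 + (2)²·37 = 171.65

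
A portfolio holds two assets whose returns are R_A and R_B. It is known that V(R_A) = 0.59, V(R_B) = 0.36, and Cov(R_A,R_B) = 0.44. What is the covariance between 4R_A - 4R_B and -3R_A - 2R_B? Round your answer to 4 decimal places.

Cov(4R_A - 4R_B, -3R_A - 2R_B) = (4)(-3)V(R_A) + (-4)(-2)V(R_B) + [(4)(-2) + (-4)(-3)]Cov(R_A,R_B)
= -12·0.59 + 8·0.36 + 4·0.44 = -2.44

-2.4400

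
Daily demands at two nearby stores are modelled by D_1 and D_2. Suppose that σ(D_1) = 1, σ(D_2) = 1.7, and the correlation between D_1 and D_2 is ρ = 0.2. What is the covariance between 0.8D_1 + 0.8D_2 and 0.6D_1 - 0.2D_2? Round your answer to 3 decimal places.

0.126

Var(D_1) = (1)² = 1;  Var(D_2) = (1.7)² = 2.89
cov(D_1,D_2) = ρ·σ(D_1)·σ(D_2) = 0.2·1·1.7 = 0.34
cov(0.8D_1 + 0.8D_2, 0.6D_1 - 0.2D_2) = (0.8)(0.6)Var(D_1) + (0.8)(-0.2)Var(D_2) + [(0.8)(-0.2) + (0.8)(0.6)]cov(D_1,D_2)
= 0.48·1 + -0.16·2.89 + 0.32·0.34 = 0.1264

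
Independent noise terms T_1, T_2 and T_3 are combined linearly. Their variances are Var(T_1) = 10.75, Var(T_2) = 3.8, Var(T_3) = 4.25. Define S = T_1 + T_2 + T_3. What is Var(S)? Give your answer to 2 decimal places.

By independence, Var(S) = (1)²Var(T_1) + (1)²Var(T_2) + (1)²Var(T_3)
= (1)²·10.75 + (1)²·3.8 + (1)²·4.25 = 18.8

18.80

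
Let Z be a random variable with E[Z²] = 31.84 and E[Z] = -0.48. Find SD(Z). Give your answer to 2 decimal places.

5.62

Var(Z) = 31.84 − (-0.48)² = 31.6096
SD(Z) = √31.6096 ≈ 5.62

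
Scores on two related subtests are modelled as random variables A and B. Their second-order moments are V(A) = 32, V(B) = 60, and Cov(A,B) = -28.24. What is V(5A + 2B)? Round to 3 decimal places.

475.200

V(5A + 2B) = (5)²·V(A) + (2)²·V(B) + 2·(5)·(2)·Cov(A,B)
= 25·32 + 4·60 + 20·-28.24 = 475.2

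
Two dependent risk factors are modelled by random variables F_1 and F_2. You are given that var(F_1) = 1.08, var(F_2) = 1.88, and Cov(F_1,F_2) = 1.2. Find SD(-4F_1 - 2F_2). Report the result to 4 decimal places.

var(-4F_1 - 2F_2) = (-4)²·var(F_1) + (-2)²·var(F_2) + 2·(-4)·(-2)·Cov(F_1,F_2)
= 16·1.08 + 4·1.88 + 16·1.2 = 44
SD(-4F_1 - 2F_2) = √44 ≈ 6.6332

6.6332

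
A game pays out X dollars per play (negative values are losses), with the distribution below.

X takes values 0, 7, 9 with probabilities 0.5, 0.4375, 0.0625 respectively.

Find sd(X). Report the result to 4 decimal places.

E[X] = (0)(0.5) + (7)(0.4375) + (9)(0.0625) = 3.625
E[X²] = (0)²(0.5) + (7)²(0.4375) + (9)²(0.0625) = 26.5
Var(X) = E[X²] − (E[X])² = 26.5 − (3.625)² = 13.359375
sd(X) = √13.359375 ≈ 3.6550

3.6550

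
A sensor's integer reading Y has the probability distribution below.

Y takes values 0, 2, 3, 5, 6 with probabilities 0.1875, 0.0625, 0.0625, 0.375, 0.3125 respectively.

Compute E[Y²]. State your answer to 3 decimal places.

21.438

E[Y²] = (0)²(0.1875) + (2)²(0.0625) + (3)²(0.0625) + (5)²(0.375) + (6)²(0.3125) = 21.4375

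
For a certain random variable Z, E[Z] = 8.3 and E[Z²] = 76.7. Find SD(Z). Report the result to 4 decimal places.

var(Z) = 76.7 − (8.3)² = 7.81
SD(Z) = √7.81 ≈ 2.7946

2.7946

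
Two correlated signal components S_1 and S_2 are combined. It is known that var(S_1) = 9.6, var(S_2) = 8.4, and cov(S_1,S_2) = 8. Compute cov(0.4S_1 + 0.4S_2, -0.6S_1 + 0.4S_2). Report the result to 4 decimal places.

cov(0.4S_1 + 0.4S_2, -0.6S_1 + 0.4S_2) = (0.4)(-0.6)var(S_1) + (0.4)(0.4)var(S_2) + [(0.4)(0.4) + (0.4)(-0.6)]cov(S_1,S_2)
= -0.24·9.6 + 0.16·8.4 + -0.08·8 = -1.6

-1.6000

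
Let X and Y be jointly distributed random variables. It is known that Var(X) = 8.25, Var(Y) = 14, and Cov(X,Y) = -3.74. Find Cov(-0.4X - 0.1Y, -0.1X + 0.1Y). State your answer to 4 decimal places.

0.3022

Cov(-0.4X - 0.1Y, -0.1X + 0.1Y) = (-0.4)(-0.1)Var(X) + (-0.1)(0.1)Var(Y) + [(-0.4)(0.1) + (-0.1)(-0.1)]Cov(X,Y)
= 0.04·8.25 + -0.01·14 + -0.03·-3.74 = 0.3022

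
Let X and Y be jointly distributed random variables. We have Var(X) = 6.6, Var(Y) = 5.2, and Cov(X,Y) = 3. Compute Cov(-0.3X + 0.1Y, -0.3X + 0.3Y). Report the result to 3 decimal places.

0.390

Cov(-0.3X + 0.1Y, -0.3X + 0.3Y) = (-0.3)(-0.3)Var(X) + (0.1)(0.3)Var(Y) + [(-0.3)(0.3) + (0.1)(-0.3)]Cov(X,Y)
= 0.09·6.6 + 0.03·5.2 + -0.12·3 = 0.39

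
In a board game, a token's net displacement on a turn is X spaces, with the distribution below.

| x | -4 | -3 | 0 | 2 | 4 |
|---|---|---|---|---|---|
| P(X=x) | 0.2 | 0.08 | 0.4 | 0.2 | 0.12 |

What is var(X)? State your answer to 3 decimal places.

E[X] = (-4)(0.2) + (-3)(0.08) + (0)(0.4) + (2)(0.2) + (4)(0.12) = -0.16
E[X²] = (-4)²(0.2) + (-3)²(0.08) + (0)²(0.4) + (2)²(0.2) + (4)²(0.12) = 6.64
var(X) = E[X²] − (E[X])² = 6.64 − (-0.16)² = 6.6144

6.614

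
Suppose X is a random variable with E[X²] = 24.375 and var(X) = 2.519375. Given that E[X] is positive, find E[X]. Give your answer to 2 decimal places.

(E[X])² = E[X²] − var(X) = 24.375 − 2.519375 = 21.855625
E[X] = √21.855625 = 4.675

4.68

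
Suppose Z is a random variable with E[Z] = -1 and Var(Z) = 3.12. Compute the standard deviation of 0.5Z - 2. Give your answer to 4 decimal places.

Var(0.5Z - 2) = (0.5)²·3.12 = 0.78
sd(0.5Z - 2) = √0.78 ≈ 0.8832

0.8832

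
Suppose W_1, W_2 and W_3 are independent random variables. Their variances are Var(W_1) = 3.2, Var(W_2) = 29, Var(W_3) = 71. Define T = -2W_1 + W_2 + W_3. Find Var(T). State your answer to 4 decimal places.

112.8000

By independence, Var(T) = (-2)²Var(W_1) + (1)²Var(W_2) + (1)²Var(W_3)
= (-2)²·3.2 + (1)²·29 + (1)²·71 = 112.8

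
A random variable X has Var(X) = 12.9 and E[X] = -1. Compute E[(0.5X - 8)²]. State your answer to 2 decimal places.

E[0.5X - 8] = 0.5·-1 − 8 = -8.5
Var(0.5X - 8) = (0.5)²·12.9 = 3.225
E[(0.5X - 8)²] = Var((0.5X - 8)) + (E[(0.5X - 8)])² = 3.225 + (-8.5)² = 75.475

75.48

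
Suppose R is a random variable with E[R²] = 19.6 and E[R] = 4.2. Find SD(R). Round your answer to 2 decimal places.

1.40

V(R) = 19.6 − (4.2)² = 1.96
SD(R) = √1.96 ≈ 1.40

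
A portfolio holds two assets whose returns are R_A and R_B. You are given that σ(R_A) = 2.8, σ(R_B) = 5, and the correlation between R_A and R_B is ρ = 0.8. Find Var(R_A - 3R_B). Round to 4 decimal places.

165.6400

Var(R_A) = (2.8)² = 7.84;  Var(R_B) = (5)² = 25
Cov(R_A,R_B) = ρ·σ(R_A)·σ(R_B) = 0.8·2.8·5 = 11.2
Var(R_A - 3R_B) = (1)²·Var(R_A) + (-3)²·Var(R_B) + 2·(1)·(-3)·Cov(R_A,R_B)
= 1·7.84 + 9·25 + -6·11.2 = 165.64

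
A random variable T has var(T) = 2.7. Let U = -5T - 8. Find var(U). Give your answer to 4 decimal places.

var(-5T - 8) = (-5)²·var(T) = 25·2.7 = 67.5

67.5000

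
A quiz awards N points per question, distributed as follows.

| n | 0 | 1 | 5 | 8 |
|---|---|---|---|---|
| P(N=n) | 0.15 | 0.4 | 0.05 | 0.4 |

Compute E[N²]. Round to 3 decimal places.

E[N²] = (0)²(0.15) + (1)²(0.4) + (5)²(0.05) + (8)²(0.4) = 27.25

27.250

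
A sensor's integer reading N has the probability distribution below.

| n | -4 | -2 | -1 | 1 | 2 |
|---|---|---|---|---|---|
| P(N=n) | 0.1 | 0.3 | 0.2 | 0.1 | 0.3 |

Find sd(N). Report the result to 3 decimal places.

E[N] = (-4)(0.1) + (-2)(0.3) + (-1)(0.2) + (1)(0.1) + (2)(0.3) = -0.5
E[N²] = (-4)²(0.1) + (-2)²(0.3) + (-1)²(0.2) + (1)²(0.1) + (2)²(0.3) = 4.3
Var(N) = E[N²] − (E[N])² = 4.3 − (-0.5)² = 4.05
sd(N) = √4.05 ≈ 2.012

2.012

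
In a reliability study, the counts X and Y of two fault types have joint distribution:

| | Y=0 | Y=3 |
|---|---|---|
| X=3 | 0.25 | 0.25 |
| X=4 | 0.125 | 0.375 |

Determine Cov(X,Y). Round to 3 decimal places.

E[X] = 3.5,  E[Y] = 1.875
E[XY] = 6.75
Cov(X,Y) = E[XY] − E[X]E[Y] = 6.75 − (3.5)(1.875) = 0.1875

0.188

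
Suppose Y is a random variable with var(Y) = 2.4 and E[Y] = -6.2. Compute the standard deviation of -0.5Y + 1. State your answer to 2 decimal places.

var(-0.5Y + 1) = (-0.5)²·2.4 = 0.6
SD(-0.5Y + 1) = √0.6 ≈ 0.77

0.77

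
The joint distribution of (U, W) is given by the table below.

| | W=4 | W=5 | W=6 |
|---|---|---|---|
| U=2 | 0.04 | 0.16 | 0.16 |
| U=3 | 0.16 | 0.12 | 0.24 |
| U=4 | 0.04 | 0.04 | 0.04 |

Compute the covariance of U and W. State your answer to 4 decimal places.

-0.0720

E[U] = 2.76,  E[W] = 5.2
E[UW] = 14.28
Cov(U,W) = E[UW] − E[U]E[W] = 14.28 − (2.76)(5.2) = -0.072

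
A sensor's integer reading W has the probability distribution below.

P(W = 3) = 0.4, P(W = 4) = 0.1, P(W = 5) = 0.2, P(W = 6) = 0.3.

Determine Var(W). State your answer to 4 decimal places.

1.6400

E[W] = (3)(0.4) + (4)(0.1) + (5)(0.2) + (6)(0.3) = 4.4
E[W²] = (3)²(0.4) + (4)²(0.1) + (5)²(0.2) + (6)²(0.3) = 21
Var(W) = E[W²] − (E[W])² = 21 − (4.4)² = 1.64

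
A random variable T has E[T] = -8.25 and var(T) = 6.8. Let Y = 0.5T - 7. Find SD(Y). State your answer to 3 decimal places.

1.304

var(0.5T - 7) = (0.5)²·6.8 = 1.7
SD(Y) = √1.7 ≈ 1.304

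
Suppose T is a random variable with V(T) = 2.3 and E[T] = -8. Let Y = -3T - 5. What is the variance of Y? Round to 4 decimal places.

20.7000

V(-3T - 5) = (-3)²·V(T) = 9·2.3 = 20.7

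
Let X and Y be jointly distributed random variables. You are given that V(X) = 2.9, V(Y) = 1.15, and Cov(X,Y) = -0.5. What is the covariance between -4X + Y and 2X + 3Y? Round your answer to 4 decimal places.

Cov(-4X + Y, 2X + 3Y) = (-4)(2)V(X) + (1)(3)V(Y) + [(-4)(3) + (1)(2)]Cov(X,Y)
= -8·2.9 + 3·1.15 + -10·-0.5 = -14.75

-14.7500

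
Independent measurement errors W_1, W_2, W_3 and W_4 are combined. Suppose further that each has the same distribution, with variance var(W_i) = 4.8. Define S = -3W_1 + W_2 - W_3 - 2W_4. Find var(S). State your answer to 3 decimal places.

By independence, var(S) = (-3)²var(W_1) + (1)²var(W_2) + (-1)²var(W_3) + (-2)²var(W_4)
= (-3)²·4.8 + (1)²·4.8 + (-1)²·4.8 + (-2)²·4.8 = 72

72.000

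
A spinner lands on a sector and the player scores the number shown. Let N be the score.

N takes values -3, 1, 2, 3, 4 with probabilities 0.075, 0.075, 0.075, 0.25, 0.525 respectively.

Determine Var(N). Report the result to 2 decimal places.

E[N] = (-3)(0.075) + (1)(0.075) + (2)(0.075) + (3)(0.25) + (4)(0.525) = 2.85
E[N²] = (-3)²(0.075) + (1)²(0.075) + (2)²(0.075) + (3)²(0.25) + (4)²(0.525) = 11.7
Var(N) = E[N²] − (E[N])² = 11.7 − (2.85)² = 3.5775

3.58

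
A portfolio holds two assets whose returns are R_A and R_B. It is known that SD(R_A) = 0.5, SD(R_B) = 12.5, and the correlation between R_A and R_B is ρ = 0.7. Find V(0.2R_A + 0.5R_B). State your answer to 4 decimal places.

39.9475

V(R_A) = (0.5)² = 0.25;  V(R_B) = (12.5)² = 156.25
cov(R_A,R_B) = ρ·SD(R_A)·SD(R_B) = 0.7·0.5·12.5 = 4.375
V(0.2R_A + 0.5R_B) = (0.2)²·V(R_A) + (0.5)²·V(R_B) + 2·(0.2)·(0.5)·cov(R_A,R_B)
= 0.04·0.25 + 0.25·156.25 + 0.2·4.375 = 39.9475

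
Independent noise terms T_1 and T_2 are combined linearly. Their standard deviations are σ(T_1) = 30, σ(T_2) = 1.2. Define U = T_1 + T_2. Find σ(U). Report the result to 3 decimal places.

Var(T_1) = 900, Var(T_2) = 1.44
By independence, Var(U) = (1)²Var(T_1) + (1)²Var(T_2)
= (1)²·900 + (1)²·1.44 = 901.44
σ(U) = √901.44 ≈ 30.024

30.024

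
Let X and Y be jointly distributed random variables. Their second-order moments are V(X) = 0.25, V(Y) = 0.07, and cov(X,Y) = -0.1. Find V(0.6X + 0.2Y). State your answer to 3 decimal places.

0.069

V(0.6X + 0.2Y) = (0.6)²·V(X) + (0.2)²·V(Y) + 2·(0.6)·(0.2)·cov(X,Y)
= 0.36·0.25 + 0.04·0.07 + 0.24·-0.1 = 0.0688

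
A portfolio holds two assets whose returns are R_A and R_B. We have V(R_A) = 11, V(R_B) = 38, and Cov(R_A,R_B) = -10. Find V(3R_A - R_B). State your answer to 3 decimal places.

197.000

V(3R_A - R_B) = (3)²·V(R_A) + (-1)²·V(R_B) + 2·(3)·(-1)·Cov(R_A,R_B)
= 9·11 + 1·38 + -6·-10 = 197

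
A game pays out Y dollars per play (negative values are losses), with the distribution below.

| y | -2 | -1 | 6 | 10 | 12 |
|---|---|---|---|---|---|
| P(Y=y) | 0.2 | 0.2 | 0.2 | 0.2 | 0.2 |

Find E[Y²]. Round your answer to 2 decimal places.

57.00

E[Y²] = (-2)²(0.2) + (-1)²(0.2) + (6)²(0.2) + (10)²(0.2) + (12)²(0.2) = 57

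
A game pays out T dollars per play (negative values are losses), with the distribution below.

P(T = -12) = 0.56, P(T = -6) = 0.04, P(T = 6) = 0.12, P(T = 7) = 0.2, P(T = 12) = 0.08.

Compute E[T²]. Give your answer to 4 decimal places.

107.7200

E[T²] = (-12)²(0.56) + (-6)²(0.04) + (6)²(0.12) + (7)²(0.2) + (12)²(0.08) = 107.72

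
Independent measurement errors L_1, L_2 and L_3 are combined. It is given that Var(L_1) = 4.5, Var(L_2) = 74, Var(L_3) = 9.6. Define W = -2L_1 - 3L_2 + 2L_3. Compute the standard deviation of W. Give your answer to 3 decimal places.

26.877

By independence, Var(W) = (-2)²Var(L_1) + (-3)²Var(L_2) + (2)²Var(L_3)
= (-2)²·4.5 + (-3)²·74 + (2)²·9.6 = 722.4
SD(W) = √722.4 ≈ 26.877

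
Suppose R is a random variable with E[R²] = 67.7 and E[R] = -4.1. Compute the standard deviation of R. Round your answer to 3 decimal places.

7.134

Var(R) = 67.7 − (-4.1)² = 50.89
SD(R) = √50.89 ≈ 7.134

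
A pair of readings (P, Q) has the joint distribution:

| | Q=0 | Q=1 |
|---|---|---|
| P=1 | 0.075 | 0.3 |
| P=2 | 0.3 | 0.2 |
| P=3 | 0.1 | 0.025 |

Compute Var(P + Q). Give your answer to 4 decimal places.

0.3994

E[P] = 1.75,  E[Q] = 0.525,  E[PQ] = 0.775
Var(P) = 3.5 − (1.75)² = 0.4375;  Var(Q) = 0.525 − (0.525)² = 0.249375
Cov(P,Q) = 0.775 − (1.75)(0.525) = -0.14375
Var(P + Q) = (1)²·0.4375 + (1)²·0.249375 + 2·(1)·(1)·-0.14375 = 0.399375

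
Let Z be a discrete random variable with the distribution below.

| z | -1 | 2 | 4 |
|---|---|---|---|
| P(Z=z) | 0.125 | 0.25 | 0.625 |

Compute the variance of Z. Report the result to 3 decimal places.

E[Z] = (-1)(0.125) + (2)(0.25) + (4)(0.625) = 2.875
E[Z²] = (-1)²(0.125) + (2)²(0.25) + (4)²(0.625) = 11.125
Var(Z) = E[Z²] − (E[Z])² = 11.125 − (2.875)² = 2.859375

2.859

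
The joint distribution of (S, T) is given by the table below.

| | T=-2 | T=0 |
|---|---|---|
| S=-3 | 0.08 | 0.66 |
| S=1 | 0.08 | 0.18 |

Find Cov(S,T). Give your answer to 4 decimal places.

E[S] = -1.96,  E[T] = -0.32
E[ST] = 0.32
Cov(S,T) = E[ST] − E[S]E[T] = 0.32 − (-1.96)(-0.32) = -0.3072

-0.3072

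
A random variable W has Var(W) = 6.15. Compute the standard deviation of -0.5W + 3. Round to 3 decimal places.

1.240

Var(-0.5W + 3) = (-0.5)²·6.15 = 1.5375
σ(-0.5W + 3) = √1.5375 ≈ 1.240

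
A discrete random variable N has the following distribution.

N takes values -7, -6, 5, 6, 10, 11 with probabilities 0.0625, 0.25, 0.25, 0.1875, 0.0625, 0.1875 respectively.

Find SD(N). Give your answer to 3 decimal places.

E[N] = (-7)(0.0625) + (-6)(0.25) + (5)(0.25) + (6)(0.1875) + (10)(0.0625) + (11)(0.1875) = 3.125
E[N²] = (-7)²(0.0625) + (-6)²(0.25) + (5)²(0.25) + (6)²(0.1875) + (10)²(0.0625) + (11)²(0.1875) = 54
Var(N) = E[N²] − (E[N])² = 54 − (3.125)² = 44.234375
SD(N) = √44.234375 ≈ 6.651

6.651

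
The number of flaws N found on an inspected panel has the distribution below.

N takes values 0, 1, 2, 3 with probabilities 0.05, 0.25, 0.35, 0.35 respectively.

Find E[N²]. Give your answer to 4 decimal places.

4.8000

E[N²] = (0)²(0.05) + (1)²(0.25) + (2)²(0.35) + (3)²(0.35) = 4.8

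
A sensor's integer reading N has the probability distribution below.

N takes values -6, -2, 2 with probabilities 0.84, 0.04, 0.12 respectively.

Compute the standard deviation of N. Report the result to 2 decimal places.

E[N] = (-6)(0.84) + (-2)(0.04) + (2)(0.12) = -4.88
E[N²] = (-6)²(0.84) + (-2)²(0.04) + (2)²(0.12) = 30.88
Var(N) = E[N²] − (E[N])² = 30.88 − (-4.88)² = 7.0656
SD(N) = √7.0656 ≈ 2.66

2.66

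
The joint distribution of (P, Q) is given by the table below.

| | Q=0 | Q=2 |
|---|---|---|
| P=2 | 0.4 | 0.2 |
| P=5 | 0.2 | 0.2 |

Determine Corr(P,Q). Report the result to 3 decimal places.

E[P] = 3.2,  E[Q] = 0.8
E[PQ] = 2.8
Cov(P,Q) = E[PQ] − E[P]E[Q] = 2.8 − (3.2)(0.8) = 0.24
V(P) = 2.16,  V(Q) = 0.96
ρ = 0.24 / √(2.16·0.96) ≈ 0.167

0.167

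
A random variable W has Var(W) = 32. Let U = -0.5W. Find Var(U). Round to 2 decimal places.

Var(-0.5W) = (-0.5)²·Var(W) = 0.25·32 = 8

8.00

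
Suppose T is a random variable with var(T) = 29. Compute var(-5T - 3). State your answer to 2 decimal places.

725.00

var(-5T - 3) = (-5)²·var(T) = 25·29 = 725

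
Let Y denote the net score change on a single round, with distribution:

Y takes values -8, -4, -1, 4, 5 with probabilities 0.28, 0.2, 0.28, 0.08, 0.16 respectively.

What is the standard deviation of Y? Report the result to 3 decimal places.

4.673

E[Y] = (-8)(0.28) + (-4)(0.2) + (-1)(0.28) + (4)(0.08) + (5)(0.16) = -2.2
E[Y²] = (-8)²(0.28) + (-4)²(0.2) + (-1)²(0.28) + (4)²(0.08) + (5)²(0.16) = 26.68
V(Y) = E[Y²] − (E[Y])² = 26.68 − (-2.2)² = 21.84
sd(Y) = √21.84 ≈ 4.673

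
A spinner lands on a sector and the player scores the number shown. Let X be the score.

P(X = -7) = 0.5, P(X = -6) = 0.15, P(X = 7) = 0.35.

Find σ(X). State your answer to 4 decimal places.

6.5763

E[X] = (-7)(0.5) + (-6)(0.15) + (7)(0.35) = -1.95
E[X²] = (-7)²(0.5) + (-6)²(0.15) + (7)²(0.35) = 47.05
var(X) = E[X²] − (E[X])² = 47.05 − (-1.95)² = 43.2475
σ(X) = √43.2475 ≈ 6.5763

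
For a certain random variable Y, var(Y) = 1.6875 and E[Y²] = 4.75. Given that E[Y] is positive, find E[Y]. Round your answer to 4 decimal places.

1.7500

(E[Y])² = E[Y²] − var(Y) = 4.75 − 1.6875 = 3.0625
E[Y] = √3.0625 = 1.75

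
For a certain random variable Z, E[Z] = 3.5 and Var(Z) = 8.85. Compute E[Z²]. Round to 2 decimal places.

E[Z²] = Var(Z) + (E[Z])² = 8.85 + (3.5)² = 21.1

21.10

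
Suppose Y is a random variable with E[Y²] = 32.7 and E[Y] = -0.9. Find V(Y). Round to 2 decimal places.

V(Y) = 32.7 − (-0.9)² = 31.89

31.89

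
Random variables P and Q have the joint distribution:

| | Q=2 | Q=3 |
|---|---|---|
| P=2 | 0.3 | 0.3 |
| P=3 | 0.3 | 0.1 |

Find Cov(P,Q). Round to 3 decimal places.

-0.060

E[P] = 2.4,  E[Q] = 2.4
E[PQ] = 5.7
Cov(P,Q) = E[PQ] − E[P]E[Q] = 5.7 − (2.4)(2.4) = -0.06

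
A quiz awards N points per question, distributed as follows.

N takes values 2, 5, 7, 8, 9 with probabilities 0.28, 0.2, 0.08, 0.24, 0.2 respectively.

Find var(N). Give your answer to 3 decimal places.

E[N] = (2)(0.28) + (5)(0.2) + (7)(0.08) + (8)(0.24) + (9)(0.2) = 5.84
E[N²] = (2)²(0.28) + (5)²(0.2) + (7)²(0.08) + (8)²(0.24) + (9)²(0.2) = 41.6
var(N) = E[N²] − (E[N])² = 41.6 − (5.84)² = 7.4944

7.494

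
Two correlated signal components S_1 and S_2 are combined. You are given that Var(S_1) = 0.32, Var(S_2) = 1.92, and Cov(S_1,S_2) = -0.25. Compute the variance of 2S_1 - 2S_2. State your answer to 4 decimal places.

Var(2S_1 - 2S_2) = (2)²·Var(S_1) + (-2)²·Var(S_2) + 2·(2)·(-2)·Cov(S_1,S_2)
= 4·0.32 + 4·1.92 + -8·-0.25 = 10.96

10.9600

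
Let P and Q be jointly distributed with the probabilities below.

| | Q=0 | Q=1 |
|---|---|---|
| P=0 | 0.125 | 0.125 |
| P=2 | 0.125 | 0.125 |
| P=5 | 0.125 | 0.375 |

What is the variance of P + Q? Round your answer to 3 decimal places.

E[P] = 3,  E[Q] = 0.625,  E[PQ] = 2.125
Var(P) = 13.5 − (3)² = 4.5;  Var(Q) = 0.625 − (0.625)² = 0.234375
Cov(P,Q) = 2.125 − (3)(0.625) = 0.25
Var(P + Q) = (1)²·4.5 + (1)²·0.234375 + 2·(1)·(1)·0.25 = 5.234375

5.234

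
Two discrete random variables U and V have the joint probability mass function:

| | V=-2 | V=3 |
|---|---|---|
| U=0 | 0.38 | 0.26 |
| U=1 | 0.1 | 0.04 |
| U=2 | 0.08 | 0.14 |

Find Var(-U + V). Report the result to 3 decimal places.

E[U] = 0.58,  E[V] = 0.2,  E[UV] = 0.44
Var(U) = 1.02 − (0.58)² = 0.6836;  Var(V) = 6.2 − (0.2)² = 6.16
cov(U,V) = 0.44 − (0.58)(0.2) = 0.324
Var(-U + V) = (-1)²·0.6836 + (1)²·6.16 + 2·(-1)·(1)·0.324 = 6.1956

6.196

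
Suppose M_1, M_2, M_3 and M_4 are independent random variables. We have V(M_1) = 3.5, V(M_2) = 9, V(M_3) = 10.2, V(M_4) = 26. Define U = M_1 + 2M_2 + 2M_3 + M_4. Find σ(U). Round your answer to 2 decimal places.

10.31

By independence, V(U) = (1)²V(M_1) + (2)²V(M_2) + (2)²V(M_3) + (1)²V(M_4)
= (1)²·3.5 + (2)²·9 + (2)²·10.2 + (1)²·26 = 106.3
σ(U) = √106.3 ≈ 10.31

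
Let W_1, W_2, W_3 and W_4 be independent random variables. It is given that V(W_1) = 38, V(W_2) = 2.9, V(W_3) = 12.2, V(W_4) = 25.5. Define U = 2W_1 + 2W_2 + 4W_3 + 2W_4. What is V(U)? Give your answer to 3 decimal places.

By independence, V(U) = (2)²V(W_1) + (2)²V(W_2) + (4)²V(W_3) + (2)²V(W_4)
= (2)²·38 + (2)²·2.9 + (4)²·12.2 + (2)²·25.5 = 460.8

460.800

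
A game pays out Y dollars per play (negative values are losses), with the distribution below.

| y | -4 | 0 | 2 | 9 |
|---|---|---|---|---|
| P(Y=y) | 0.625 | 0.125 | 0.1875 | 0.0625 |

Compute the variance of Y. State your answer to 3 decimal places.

13.371

E[Y] = (-4)(0.625) + (0)(0.125) + (2)(0.1875) + (9)(0.0625) = -1.5625
E[Y²] = (-4)²(0.625) + (0)²(0.125) + (2)²(0.1875) + (9)²(0.0625) = 15.8125
var(Y) = E[Y²] − (E[Y])² = 15.8125 − (-1.5625)² = 13.37109375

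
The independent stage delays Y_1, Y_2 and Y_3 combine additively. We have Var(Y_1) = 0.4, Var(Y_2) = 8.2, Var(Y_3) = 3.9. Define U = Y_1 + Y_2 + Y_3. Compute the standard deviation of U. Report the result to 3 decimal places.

3.536

By independence, Var(U) = (1)²Var(Y_1) + (1)²Var(Y_2) + (1)²Var(Y_3)
= (1)²·0.4 + (1)²·8.2 + (1)²·3.9 = 12.5
SD(U) = √12.5 ≈ 3.536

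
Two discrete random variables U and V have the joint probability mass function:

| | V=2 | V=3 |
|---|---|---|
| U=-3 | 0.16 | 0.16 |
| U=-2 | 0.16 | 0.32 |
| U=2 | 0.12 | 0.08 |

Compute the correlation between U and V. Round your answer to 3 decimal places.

-0.121

E[U] = -1.52,  E[V] = 2.56
E[UV] = -4
Cov(U,V) = E[UV] − E[U]E[V] = -4 − (-1.52)(2.56) = -0.1088
Var(U) = 3.2896,  Var(V) = 0.2464
ρ = -0.1088 / √(3.2896·0.2464) ≈ -0.121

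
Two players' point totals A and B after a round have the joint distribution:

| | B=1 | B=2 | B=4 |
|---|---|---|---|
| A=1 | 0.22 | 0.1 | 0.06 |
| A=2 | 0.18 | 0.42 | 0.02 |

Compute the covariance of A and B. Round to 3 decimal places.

E[A] = 1.62,  E[B] = 1.76
E[AB] = 2.86
Cov(A,B) = E[AB] − E[A]E[B] = 2.86 − (1.62)(1.76) = 0.0088

0.009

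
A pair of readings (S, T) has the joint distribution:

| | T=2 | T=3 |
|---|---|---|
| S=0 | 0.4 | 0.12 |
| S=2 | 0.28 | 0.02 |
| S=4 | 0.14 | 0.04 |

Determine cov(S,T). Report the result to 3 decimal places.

E[S] = 1.32,  E[T] = 2.18
E[ST] = 2.84
cov(S,T) = E[ST] − E[S]E[T] = 2.84 − (1.32)(2.18) = -0.0376

-0.038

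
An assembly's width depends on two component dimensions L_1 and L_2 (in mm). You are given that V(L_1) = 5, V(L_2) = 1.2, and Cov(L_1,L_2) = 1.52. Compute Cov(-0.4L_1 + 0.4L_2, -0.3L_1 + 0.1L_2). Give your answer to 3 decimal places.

0.405

Cov(-0.4L_1 + 0.4L_2, -0.3L_1 + 0.1L_2) = (-0.4)(-0.3)V(L_1) + (0.4)(0.1)V(L_2) + [(-0.4)(0.1) + (0.4)(-0.3)]Cov(L_1,L_2)
= 0.12·5 + 0.04·1.2 + -0.16·1.52 = 0.4048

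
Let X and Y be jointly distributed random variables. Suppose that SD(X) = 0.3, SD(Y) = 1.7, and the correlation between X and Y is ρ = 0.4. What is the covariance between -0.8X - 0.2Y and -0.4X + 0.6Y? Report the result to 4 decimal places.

var(X) = (0.3)² = 0.09;  var(Y) = (1.7)² = 2.89
cov(X,Y) = ρ·SD(X)·SD(Y) = 0.4·0.3·1.7 = 0.204
cov(-0.8X - 0.2Y, -0.4X + 0.6Y) = (-0.8)(-0.4)var(X) + (-0.2)(0.6)var(Y) + [(-0.8)(0.6) + (-0.2)(-0.4)]cov(X,Y)
= 0.32·0.09 + -0.12·2.89 + -0.4·0.204 = -0.3996

-0.3996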